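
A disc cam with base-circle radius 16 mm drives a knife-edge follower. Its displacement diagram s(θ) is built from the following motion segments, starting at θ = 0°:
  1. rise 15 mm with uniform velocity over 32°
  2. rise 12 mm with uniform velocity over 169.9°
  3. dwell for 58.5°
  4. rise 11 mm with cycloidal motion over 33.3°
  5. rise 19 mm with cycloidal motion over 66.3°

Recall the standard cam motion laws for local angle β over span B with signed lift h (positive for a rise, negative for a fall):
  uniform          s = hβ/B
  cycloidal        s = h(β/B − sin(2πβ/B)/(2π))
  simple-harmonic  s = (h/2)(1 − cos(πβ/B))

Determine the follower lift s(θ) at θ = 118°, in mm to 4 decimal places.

seg 1 [0°–32°] uniform, h=15: full span → s += 15 → s = 15.0000
seg 2 [32°–201.9°] uniform, h=12: θ=118° here. β=86, B=169.9. 12·86/169.9 = 6.0742 → s = 21.0742

21.0742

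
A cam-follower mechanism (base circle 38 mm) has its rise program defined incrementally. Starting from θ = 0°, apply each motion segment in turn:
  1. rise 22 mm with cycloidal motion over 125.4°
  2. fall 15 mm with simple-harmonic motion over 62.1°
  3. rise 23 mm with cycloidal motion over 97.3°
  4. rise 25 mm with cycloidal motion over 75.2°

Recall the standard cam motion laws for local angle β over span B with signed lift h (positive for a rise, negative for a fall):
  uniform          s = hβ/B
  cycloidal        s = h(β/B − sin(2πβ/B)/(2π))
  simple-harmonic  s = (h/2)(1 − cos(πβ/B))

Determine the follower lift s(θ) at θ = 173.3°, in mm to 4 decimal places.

seg 1 [0°–125.4°] cycloidal, h=22: full span → s += 22 → s = 22.0000
seg 2 [125.4°–187.5°] simple-harmonic, h=-15: θ=173.3° here. β=47.9, B=62.1. -15/2·(1 − cos(π·0.7713)) = -13.1466 → s = 8.8534

8.8534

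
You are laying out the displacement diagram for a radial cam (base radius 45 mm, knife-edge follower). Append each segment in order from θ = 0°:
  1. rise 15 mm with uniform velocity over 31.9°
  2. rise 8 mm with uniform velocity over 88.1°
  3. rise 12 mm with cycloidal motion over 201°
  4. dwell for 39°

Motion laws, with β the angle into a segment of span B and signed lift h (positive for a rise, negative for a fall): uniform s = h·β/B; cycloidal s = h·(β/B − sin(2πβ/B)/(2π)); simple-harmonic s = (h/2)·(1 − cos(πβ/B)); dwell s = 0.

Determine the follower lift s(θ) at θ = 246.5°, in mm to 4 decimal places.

seg 1 [0°–31.9°] uniform, h=15: full span → s += 15 → s = 15.0000
seg 2 [31.9°–120°] uniform, h=8: full span → s += 8 → s = 23.0000
seg 3 [120°–321°] cycloidal, h=12: θ=246.5° here. β=126.5, B=201. 12·(0.6294 − sin(2π·0.6294)/(2π)) = 8.9391 → s = 31.9391

31.9391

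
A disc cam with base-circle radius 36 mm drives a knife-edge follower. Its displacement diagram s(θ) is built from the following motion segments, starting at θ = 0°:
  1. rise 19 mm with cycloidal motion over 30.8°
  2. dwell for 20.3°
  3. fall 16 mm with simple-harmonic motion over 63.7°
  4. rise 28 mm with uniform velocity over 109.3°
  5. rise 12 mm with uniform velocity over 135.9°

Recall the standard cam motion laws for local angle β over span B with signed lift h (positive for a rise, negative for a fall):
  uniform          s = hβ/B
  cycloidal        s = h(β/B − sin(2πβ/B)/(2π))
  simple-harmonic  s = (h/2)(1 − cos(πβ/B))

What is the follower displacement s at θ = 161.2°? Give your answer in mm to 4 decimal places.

seg 1 [0°–30.8°] cycloidal, h=19: full span → s += 19 → s = 19.0000
seg 2 [30.8°–51.1°] dwell: s stays 19.0000
seg 3 [51.1°–114.8°] simple-harmonic, h=-16: full span → s += -16 → s = 3.0000
seg 4 [114.8°–224.1°] uniform, h=28: θ=161.2° here. β=46.4, B=109.3. 28·46.4/109.3 = 11.8866 → s = 14.8866

14.8866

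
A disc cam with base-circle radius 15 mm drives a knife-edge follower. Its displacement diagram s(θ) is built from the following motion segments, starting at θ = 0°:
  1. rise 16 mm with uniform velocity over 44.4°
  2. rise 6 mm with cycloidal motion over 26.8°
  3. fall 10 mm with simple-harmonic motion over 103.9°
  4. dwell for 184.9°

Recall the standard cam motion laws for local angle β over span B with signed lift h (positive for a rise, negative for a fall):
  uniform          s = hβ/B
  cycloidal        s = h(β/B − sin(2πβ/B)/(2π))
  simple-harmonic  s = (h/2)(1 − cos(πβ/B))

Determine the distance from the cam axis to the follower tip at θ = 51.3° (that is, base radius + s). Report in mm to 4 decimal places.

seg 1 [0°–44.4°] uniform, h=16: full span → s += 16 → s = 16.0000
seg 2 [44.4°–71.2°] cycloidal, h=6: θ=51.3° here. β=6.9, B=26.8. 6·(0.2575 − sin(2π·0.2575)/(2π)) = 0.5909 → s = 16.5909
radial distance = base radius + s = 15 + 16.5909 = 31.5909

31.5909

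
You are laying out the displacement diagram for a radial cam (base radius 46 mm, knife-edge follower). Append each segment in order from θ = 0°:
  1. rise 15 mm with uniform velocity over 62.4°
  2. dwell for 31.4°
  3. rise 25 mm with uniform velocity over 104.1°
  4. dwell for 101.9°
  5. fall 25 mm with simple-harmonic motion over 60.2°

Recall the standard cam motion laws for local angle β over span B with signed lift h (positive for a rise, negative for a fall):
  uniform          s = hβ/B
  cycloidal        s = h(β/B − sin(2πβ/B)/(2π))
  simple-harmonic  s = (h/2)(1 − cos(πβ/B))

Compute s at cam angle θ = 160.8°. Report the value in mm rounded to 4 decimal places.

seg 1 [0°–62.4°] uniform, h=15: full span → s += 15 → s = 15.0000
seg 2 [62.4°–93.8°] dwell: s stays 15.0000
seg 3 [93.8°–197.9°] uniform, h=25: θ=160.8° here. β=67, B=104.1. 25·67/104.1 = 16.0903 → s = 31.0903

31.0903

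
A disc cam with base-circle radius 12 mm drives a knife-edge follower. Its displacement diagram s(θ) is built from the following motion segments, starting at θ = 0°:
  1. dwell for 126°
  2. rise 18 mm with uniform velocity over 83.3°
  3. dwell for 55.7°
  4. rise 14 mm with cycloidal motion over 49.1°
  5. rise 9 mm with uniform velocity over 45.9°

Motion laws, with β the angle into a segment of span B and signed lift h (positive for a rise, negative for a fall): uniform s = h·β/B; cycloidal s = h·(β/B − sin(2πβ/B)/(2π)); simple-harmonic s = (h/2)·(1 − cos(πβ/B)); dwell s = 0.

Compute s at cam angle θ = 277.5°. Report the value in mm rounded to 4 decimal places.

seg 1 [0°–126°] dwell: s stays 0.0000
seg 2 [126°–209.3°] uniform, h=18: full span → s += 18 → s = 18.0000
seg 3 [209.3°–265°] dwell: s stays 18.0000
seg 4 [265°–314.1°] cycloidal, h=14: θ=277.5° here. β=12.5, B=49.1. 14·(0.2546 − sin(2π·0.2546)/(2π)) = 1.3369 → s = 19.3369

19.3369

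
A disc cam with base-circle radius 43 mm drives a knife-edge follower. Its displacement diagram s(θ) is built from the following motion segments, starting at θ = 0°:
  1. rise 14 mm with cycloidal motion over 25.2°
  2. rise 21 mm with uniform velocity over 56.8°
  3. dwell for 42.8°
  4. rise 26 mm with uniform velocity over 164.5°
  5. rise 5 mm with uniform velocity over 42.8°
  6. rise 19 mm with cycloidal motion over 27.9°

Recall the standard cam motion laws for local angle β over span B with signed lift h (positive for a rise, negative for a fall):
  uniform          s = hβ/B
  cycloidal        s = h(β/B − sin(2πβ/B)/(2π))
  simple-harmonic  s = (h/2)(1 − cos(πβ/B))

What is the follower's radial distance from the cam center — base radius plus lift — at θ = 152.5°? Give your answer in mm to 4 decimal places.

seg 1 [0°–25.2°] cycloidal, h=14: full span → s += 14 → s = 14.0000
seg 2 [25.2°–82°] uniform, h=21: full span → s += 21 → s = 35.0000
seg 3 [82°–124.8°] dwell: s stays 35.0000
seg 4 [124.8°–289.3°] uniform, h=26: θ=152.5° here. β=27.7, B=164.5. 26·27.7/164.5 = 4.3781 → s = 39.3781
radial distance = base radius + s = 43 + 39.3781 = 82.3781

82.3781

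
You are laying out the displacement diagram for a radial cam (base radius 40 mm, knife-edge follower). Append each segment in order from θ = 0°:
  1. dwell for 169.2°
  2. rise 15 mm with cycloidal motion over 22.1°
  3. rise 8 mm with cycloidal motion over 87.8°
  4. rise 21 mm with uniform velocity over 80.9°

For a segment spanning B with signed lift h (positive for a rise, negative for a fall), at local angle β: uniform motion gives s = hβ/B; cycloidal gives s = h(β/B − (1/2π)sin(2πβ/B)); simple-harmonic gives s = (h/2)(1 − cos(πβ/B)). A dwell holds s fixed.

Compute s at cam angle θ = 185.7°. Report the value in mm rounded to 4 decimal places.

seg 1 [0°–169.2°] dwell: s stays 0.0000
seg 2 [169.2°–191.3°] cycloidal, h=15: θ=185.7° here. β=16.5, B=22.1. 15·(0.7466 − sin(2π·0.7466)/(2π)) = 13.5859 → s = 13.5859

13.5859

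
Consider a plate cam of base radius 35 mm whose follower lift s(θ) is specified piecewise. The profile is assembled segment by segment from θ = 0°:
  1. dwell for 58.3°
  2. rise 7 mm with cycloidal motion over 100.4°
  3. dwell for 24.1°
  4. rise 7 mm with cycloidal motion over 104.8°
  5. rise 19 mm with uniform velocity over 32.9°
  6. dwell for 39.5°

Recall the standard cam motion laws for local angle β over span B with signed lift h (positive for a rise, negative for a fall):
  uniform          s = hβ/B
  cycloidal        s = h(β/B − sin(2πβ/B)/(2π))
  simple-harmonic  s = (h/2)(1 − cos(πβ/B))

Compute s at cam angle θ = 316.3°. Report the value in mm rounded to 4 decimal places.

seg 1 [0°–58.3°] dwell: s stays 0.0000
seg 2 [58.3°–158.7°] cycloidal, h=7: full span → s += 7 → s = 7.0000
seg 3 [158.7°–182.8°] dwell: s stays 7.0000
seg 4 [182.8°–287.6°] cycloidal, h=7: full span → s += 7 → s = 14.0000
seg 5 [287.6°–320.5°] uniform, h=19: θ=316.3° here. β=28.7, B=32.9. 19·28.7/32.9 = 16.5745 → s = 30.5745

30.5745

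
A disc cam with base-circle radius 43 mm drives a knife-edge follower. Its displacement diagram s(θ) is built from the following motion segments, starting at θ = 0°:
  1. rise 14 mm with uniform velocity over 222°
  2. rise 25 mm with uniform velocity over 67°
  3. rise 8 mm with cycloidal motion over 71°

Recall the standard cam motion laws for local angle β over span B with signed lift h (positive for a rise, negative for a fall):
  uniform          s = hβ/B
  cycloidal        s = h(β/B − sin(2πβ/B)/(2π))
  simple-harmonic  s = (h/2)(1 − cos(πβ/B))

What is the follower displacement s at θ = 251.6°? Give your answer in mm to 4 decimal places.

seg 1 [0°–222°] uniform, h=14: full span → s += 14 → s = 14.0000
seg 2 [222°–289°] uniform, h=25: θ=251.6° here. β=29.6, B=67. 25·29.6/67 = 11.0448 → s = 25.0448

25.0448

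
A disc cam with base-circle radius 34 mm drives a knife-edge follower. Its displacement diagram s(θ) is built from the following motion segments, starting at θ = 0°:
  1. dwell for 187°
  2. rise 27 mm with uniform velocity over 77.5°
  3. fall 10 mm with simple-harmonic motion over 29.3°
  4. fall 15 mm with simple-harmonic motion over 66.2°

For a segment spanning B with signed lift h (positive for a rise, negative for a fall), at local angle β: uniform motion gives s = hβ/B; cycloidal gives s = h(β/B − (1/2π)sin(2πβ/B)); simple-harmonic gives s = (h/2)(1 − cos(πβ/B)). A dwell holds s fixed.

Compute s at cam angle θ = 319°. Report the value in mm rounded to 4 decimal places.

seg 1 [0°–187°] dwell: s stays 0.0000
seg 2 [187°–264.5°] uniform, h=27: full span → s += 27 → s = 27.0000
seg 3 [264.5°–293.8°] simple-harmonic, h=-10: full span → s += -10 → s = 17.0000
seg 4 [293.8°–360°] simple-harmonic, h=-15: θ=319° here. β=25.2, B=66.2. -15/2·(1 − cos(π·0.3807)) = -4.7536 → s = 12.2464

12.2464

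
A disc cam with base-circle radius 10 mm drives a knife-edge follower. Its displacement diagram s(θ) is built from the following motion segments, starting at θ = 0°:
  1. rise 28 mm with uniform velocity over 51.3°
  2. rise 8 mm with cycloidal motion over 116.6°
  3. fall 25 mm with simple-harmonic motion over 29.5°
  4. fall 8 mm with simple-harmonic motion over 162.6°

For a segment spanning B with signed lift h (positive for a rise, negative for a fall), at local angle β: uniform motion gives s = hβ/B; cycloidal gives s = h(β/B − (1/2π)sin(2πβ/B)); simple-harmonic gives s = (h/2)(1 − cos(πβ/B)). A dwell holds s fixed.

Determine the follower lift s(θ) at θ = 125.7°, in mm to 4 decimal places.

seg 1 [0°–51.3°] uniform, h=28: full span → s += 28 → s = 28.0000
seg 2 [51.3°–167.9°] cycloidal, h=8: θ=125.7° here. β=74.4, B=116.6. 8·(0.6381 − sin(2π·0.6381)/(2π)) = 6.0758 → s = 34.0758

34.0758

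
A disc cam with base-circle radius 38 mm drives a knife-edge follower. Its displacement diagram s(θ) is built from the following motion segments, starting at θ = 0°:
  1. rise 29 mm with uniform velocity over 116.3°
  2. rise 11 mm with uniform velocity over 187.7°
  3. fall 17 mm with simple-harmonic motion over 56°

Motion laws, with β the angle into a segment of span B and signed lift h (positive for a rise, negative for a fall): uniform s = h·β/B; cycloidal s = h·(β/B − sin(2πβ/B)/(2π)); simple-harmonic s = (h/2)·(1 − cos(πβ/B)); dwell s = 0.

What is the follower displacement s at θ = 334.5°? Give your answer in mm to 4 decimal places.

seg 1 [0°–116.3°] uniform, h=29: full span → s += 29 → s = 29.0000
seg 2 [116.3°–304°] uniform, h=11: full span → s += 11 → s = 40.0000
seg 3 [304°–360°] simple-harmonic, h=-17: θ=334.5° here. β=30.5, B=56. -17/2·(1 − cos(π·0.5446)) = -9.6882 → s = 30.3118

30.3118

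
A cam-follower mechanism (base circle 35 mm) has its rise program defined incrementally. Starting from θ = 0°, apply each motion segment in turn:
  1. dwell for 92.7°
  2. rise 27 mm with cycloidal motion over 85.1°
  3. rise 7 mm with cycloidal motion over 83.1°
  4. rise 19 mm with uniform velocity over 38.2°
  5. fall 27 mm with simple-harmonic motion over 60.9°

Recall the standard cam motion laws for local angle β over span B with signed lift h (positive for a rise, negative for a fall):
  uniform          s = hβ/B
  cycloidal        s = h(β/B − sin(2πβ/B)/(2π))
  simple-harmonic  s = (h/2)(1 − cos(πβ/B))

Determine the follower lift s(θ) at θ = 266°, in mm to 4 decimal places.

seg 1 [0°–92.7°] dwell: s stays 0.0000
seg 2 [92.7°–177.8°] cycloidal, h=27: full span → s += 27 → s = 27.0000
seg 3 [177.8°–260.9°] cycloidal, h=7: full span → s += 7 → s = 34.0000
seg 4 [260.9°–299.1°] uniform, h=19: θ=266° here. β=5.1, B=38.2. 19·5.1/38.2 = 2.5366 → s = 36.5366

36.5366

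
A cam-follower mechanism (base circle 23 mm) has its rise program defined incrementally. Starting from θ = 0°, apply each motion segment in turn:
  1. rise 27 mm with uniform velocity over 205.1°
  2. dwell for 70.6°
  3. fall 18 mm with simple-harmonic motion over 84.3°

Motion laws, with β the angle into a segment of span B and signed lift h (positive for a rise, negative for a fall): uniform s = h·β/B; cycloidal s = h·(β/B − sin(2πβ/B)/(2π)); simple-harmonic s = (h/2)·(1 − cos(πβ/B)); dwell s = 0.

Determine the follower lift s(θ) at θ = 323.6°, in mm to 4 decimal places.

seg 1 [0°–205.1°] uniform, h=27: full span → s += 27 → s = 27.0000
seg 2 [205.1°–275.7°] dwell: s stays 27.0000
seg 3 [275.7°–360°] simple-harmonic, h=-18: θ=323.6° here. β=47.9, B=84.3. -18/2·(1 − cos(π·0.5682)) = -10.9138 → s = 16.0862

16.0862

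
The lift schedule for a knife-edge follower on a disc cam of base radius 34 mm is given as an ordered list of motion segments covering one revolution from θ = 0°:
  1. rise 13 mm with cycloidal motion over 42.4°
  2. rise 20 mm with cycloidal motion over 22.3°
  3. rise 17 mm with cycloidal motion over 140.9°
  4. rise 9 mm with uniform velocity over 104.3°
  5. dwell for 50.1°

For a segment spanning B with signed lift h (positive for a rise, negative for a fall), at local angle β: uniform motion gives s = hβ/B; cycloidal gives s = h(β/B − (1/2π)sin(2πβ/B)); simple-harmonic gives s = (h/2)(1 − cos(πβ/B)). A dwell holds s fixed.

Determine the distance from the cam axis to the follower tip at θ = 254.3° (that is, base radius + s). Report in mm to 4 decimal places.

seg 1 [0°–42.4°] cycloidal, h=13: full span → s += 13 → s = 13.0000
seg 2 [42.4°–64.7°] cycloidal, h=20: full span → s += 20 → s = 33.0000
seg 3 [64.7°–205.6°] cycloidal, h=17: full span → s += 17 → s = 50.0000
seg 4 [205.6°–309.9°] uniform, h=9: θ=254.3° here. β=48.7, B=104.3. 9·48.7/104.3 = 4.2023 → s = 54.2023
radial distance = base radius + s = 34 + 54.2023 = 88.2023

88.2023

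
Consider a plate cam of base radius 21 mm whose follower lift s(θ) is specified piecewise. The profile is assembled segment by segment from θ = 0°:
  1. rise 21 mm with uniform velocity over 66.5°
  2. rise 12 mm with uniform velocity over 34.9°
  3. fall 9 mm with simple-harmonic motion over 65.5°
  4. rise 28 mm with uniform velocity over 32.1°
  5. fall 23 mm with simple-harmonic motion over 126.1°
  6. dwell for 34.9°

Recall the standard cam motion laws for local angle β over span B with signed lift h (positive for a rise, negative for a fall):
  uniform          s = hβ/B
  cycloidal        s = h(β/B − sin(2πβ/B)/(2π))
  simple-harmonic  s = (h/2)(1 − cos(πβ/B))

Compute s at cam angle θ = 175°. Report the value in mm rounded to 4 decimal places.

seg 1 [0°–66.5°] uniform, h=21: full span → s += 21 → s = 21.0000
seg 2 [66.5°–101.4°] uniform, h=12: full span → s += 12 → s = 33.0000
seg 3 [101.4°–166.9°] simple-harmonic, h=-9: full span → s += -9 → s = 24.0000
seg 4 [166.9°–199°] uniform, h=28: θ=175° here. β=8.1, B=32.1. 28·8.1/32.1 = 7.0654 → s = 31.0654

31.0654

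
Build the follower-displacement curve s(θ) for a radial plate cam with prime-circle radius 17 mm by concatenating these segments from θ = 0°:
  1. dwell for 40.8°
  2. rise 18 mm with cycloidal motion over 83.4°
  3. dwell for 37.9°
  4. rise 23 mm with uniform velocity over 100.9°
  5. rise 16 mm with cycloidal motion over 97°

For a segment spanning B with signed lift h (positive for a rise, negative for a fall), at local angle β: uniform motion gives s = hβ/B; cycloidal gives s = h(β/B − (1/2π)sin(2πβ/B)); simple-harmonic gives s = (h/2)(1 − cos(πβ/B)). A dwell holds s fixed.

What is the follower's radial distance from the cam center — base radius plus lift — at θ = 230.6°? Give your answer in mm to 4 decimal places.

seg 1 [0°–40.8°] dwell: s stays 0.0000
seg 2 [40.8°–124.2°] cycloidal, h=18: full span → s += 18 → s = 18.0000
seg 3 [124.2°–162.1°] dwell: s stays 18.0000
seg 4 [162.1°–263°] uniform, h=23: θ=230.6° here. β=68.5, B=100.9. 23·68.5/100.9 = 15.6145 → s = 33.6145
radial distance = base radius + s = 17 + 33.6145 = 50.6145

50.6145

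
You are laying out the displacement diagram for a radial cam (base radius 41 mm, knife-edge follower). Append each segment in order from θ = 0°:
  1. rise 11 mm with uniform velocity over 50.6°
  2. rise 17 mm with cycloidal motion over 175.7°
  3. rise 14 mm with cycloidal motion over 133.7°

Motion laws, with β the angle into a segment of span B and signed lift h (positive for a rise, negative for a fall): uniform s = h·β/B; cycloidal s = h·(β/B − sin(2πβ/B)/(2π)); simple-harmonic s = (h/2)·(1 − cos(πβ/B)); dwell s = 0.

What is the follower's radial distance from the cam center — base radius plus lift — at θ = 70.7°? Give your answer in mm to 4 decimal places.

seg 1 [0°–50.6°] uniform, h=11: full span → s += 11 → s = 11.0000
seg 2 [50.6°–226.3°] cycloidal, h=17: θ=70.7° here. β=20.1, B=175.7. 17·(0.1144 − sin(2π·0.1144)/(2π)) = 0.1632 → s = 11.1632
radial distance = base radius + s = 41 + 11.1632 = 52.1632

52.1632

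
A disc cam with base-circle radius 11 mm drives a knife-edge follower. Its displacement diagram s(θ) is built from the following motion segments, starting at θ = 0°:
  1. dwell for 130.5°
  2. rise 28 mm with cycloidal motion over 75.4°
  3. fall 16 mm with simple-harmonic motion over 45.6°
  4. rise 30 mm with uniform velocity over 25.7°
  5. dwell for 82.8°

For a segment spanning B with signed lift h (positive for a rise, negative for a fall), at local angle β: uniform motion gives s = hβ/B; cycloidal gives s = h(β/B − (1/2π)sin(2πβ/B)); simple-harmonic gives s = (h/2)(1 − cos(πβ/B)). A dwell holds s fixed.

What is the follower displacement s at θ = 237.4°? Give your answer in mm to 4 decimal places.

seg 1 [0°–130.5°] dwell: s stays 0.0000
seg 2 [130.5°–205.9°] cycloidal, h=28: full span → s += 28 → s = 28.0000
seg 3 [205.9°–251.5°] simple-harmonic, h=-16: θ=237.4° here. β=31.5, B=45.6. -16/2·(1 − cos(π·0.6908)) = -12.5131 → s = 15.4869

15.4869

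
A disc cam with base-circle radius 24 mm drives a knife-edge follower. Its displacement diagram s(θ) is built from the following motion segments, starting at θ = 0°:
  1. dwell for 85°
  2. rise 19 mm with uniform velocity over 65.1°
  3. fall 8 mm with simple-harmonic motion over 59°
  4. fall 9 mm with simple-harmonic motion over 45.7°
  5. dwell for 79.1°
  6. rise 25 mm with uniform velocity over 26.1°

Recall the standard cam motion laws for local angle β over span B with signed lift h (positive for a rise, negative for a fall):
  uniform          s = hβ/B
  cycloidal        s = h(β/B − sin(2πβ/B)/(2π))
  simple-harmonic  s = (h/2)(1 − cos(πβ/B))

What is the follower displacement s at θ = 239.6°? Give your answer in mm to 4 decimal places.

seg 1 [0°–85°] dwell: s stays 0.0000
seg 2 [85°–150.1°] uniform, h=19: full span → s += 19 → s = 19.0000
seg 3 [150.1°–209.1°] simple-harmonic, h=-8: full span → s += -8 → s = 11.0000
seg 4 [209.1°–254.8°] simple-harmonic, h=-9: θ=239.6° here. β=30.5, B=45.7. -9/2·(1 − cos(π·0.6674)) = -6.7589 → s = 4.2411

4.2411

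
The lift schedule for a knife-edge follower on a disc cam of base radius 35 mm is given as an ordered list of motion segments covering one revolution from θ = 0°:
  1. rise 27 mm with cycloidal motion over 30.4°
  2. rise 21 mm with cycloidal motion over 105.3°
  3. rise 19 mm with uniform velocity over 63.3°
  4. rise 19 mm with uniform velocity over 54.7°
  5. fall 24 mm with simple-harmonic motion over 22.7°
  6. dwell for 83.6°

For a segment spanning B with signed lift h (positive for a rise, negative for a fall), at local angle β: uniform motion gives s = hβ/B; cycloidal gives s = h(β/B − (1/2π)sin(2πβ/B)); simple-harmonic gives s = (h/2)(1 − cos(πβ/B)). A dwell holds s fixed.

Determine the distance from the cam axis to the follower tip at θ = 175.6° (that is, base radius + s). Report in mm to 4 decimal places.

seg 1 [0°–30.4°] cycloidal, h=27: full span → s += 27 → s = 27.0000
seg 2 [30.4°–135.7°] cycloidal, h=21: full span → s += 21 → s = 48.0000
seg 3 [135.7°–199°] uniform, h=19: θ=175.6° here. β=39.9, B=63.3. 19·39.9/63.3 = 11.9763 → s = 59.9763
radial distance = base radius + s = 35 + 59.9763 = 94.9763

94.9763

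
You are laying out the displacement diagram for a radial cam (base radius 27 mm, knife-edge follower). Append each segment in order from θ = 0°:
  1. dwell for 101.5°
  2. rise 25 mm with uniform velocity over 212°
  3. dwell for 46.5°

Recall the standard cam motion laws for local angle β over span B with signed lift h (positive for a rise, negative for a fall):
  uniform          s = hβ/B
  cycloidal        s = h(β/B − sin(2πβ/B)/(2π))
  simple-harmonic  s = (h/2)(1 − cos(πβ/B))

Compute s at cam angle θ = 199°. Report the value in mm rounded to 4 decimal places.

seg 1 [0°–101.5°] dwell: s stays 0.0000
seg 2 [101.5°–313.5°] uniform, h=25: θ=199° here. β=97.5, B=212. 25·97.5/212 = 11.4976 → s = 11.4976

11.4976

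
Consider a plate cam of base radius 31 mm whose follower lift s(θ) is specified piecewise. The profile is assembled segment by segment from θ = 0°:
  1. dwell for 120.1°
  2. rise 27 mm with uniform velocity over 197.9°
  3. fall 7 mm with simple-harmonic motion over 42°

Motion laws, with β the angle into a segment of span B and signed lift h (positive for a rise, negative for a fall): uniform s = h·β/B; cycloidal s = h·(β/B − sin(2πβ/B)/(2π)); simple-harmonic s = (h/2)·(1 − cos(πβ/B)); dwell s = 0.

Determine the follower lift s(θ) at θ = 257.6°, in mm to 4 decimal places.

seg 1 [0°–120.1°] dwell: s stays 0.0000
seg 2 [120.1°–318°] uniform, h=27: θ=257.6° here. β=137.5, B=197.9. 27·137.5/197.9 = 18.7595 → s = 18.7595

18.7595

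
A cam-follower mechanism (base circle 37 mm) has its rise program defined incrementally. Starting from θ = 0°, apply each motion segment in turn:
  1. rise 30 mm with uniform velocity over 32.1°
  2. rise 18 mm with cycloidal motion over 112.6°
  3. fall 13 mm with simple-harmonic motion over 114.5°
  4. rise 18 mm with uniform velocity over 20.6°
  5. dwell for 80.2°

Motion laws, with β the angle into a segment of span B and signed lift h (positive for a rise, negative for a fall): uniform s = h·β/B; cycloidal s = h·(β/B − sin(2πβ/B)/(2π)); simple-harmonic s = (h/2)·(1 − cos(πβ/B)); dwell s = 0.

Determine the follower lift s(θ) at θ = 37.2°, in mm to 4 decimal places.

seg 1 [0°–32.1°] uniform, h=30: full span → s += 30 → s = 30.0000
seg 2 [32.1°–144.7°] cycloidal, h=18: θ=37.2° here. β=5.1, B=112.6. 18·(0.0453 − sin(2π·0.0453)/(2π)) = 0.0110 → s = 30.0110

30.0110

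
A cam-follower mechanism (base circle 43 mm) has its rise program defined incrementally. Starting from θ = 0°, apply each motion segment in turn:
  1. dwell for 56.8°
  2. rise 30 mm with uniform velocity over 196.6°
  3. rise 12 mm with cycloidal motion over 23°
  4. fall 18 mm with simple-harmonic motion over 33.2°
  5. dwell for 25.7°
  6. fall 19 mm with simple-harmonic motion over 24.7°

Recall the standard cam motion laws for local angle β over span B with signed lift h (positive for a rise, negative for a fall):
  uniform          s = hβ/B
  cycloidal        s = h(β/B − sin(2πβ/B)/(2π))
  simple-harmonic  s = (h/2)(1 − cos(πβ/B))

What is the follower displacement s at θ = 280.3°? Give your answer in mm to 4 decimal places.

seg 1 [0°–56.8°] dwell: s stays 0.0000
seg 2 [56.8°–253.4°] uniform, h=30: full span → s += 30 → s = 30.0000
seg 3 [253.4°–276.4°] cycloidal, h=12: full span → s += 12 → s = 42.0000
seg 4 [276.4°–309.6°] simple-harmonic, h=-18: θ=280.3° here. β=3.9, B=33.2. -18/2·(1 − cos(π·0.1175)) = -0.6059 → s = 41.3941

41.3941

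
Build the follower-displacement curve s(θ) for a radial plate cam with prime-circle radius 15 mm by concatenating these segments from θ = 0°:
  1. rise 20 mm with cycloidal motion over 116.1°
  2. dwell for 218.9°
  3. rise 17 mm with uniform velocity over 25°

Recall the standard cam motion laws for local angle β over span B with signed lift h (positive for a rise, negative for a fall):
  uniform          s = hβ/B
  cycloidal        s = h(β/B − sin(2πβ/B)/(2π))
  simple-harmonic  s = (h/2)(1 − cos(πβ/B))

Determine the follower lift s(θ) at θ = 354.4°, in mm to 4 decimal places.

seg 1 [0°–116.1°] cycloidal, h=20: full span → s += 20 → s = 20.0000
seg 2 [116.1°–335°] dwell: s stays 20.0000
seg 3 [335°–360°] uniform, h=17: θ=354.4° here. β=19.4, B=25. 17·19.4/25 = 13.1920 → s = 33.1920

33.1920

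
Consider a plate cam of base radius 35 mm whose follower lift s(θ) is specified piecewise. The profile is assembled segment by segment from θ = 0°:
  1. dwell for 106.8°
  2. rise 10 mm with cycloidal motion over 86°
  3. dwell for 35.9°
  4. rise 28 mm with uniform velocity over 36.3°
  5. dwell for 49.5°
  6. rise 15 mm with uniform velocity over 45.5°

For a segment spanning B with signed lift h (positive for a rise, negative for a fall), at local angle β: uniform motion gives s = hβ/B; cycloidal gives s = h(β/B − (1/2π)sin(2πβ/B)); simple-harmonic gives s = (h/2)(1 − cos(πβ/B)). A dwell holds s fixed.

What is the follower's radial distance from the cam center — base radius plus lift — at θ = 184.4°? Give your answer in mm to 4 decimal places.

seg 1 [0°–106.8°] dwell: s stays 0.0000
seg 2 [106.8°–192.8°] cycloidal, h=10: θ=184.4° here. β=77.6, B=86. 10·(0.9023 − sin(2π·0.9023)/(2π)) = 9.9398 → s = 9.9398
radial distance = base radius + s = 35 + 9.9398 = 44.9398

44.9398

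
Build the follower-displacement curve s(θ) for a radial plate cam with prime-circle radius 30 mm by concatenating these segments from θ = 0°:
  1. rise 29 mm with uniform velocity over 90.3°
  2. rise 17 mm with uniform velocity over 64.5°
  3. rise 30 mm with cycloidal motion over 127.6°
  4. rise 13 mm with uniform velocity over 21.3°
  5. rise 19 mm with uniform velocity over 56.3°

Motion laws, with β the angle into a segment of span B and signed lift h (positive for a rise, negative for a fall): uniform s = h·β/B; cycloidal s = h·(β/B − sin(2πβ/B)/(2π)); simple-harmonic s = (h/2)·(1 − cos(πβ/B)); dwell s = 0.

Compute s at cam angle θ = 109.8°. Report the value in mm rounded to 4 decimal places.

seg 1 [0°–90.3°] uniform, h=29: full span → s += 29 → s = 29.0000
seg 2 [90.3°–154.8°] uniform, h=17: θ=109.8° here. β=19.5, B=64.5. 17·19.5/64.5 = 5.1395 → s = 34.1395

34.1395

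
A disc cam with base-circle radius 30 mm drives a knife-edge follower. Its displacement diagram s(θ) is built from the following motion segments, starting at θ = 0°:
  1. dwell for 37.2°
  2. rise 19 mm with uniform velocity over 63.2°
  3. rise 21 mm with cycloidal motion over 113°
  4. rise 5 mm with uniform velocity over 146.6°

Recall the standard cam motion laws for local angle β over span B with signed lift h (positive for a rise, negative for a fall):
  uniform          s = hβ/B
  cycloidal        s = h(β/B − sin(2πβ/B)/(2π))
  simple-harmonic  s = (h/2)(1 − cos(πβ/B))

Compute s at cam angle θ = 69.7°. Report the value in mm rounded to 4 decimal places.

seg 1 [0°–37.2°] dwell: s stays 0.0000
seg 2 [37.2°–100.4°] uniform, h=19: θ=69.7° here. β=32.5, B=63.2. 19·32.5/63.2 = 9.7706 → s = 9.7706

9.7706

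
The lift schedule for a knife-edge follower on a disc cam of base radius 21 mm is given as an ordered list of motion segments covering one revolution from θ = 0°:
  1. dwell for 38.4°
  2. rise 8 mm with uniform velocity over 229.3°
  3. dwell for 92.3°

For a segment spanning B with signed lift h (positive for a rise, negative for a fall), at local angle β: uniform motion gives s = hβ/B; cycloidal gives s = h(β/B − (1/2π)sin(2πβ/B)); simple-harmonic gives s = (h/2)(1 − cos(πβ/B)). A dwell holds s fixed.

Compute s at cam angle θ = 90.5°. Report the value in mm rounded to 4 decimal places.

seg 1 [0°–38.4°] dwell: s stays 0.0000
seg 2 [38.4°–267.7°] uniform, h=8: θ=90.5° here. β=52.1, B=229.3. 8·52.1/229.3 = 1.8177 → s = 1.8177

1.8177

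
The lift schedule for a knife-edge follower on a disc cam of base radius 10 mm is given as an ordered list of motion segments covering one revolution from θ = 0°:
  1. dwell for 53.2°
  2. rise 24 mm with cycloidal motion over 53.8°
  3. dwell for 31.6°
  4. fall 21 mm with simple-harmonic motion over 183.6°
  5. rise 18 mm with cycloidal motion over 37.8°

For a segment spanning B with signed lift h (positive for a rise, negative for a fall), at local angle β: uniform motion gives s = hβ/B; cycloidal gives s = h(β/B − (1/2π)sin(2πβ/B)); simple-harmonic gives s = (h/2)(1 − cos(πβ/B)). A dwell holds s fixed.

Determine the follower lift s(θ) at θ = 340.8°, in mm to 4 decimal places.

seg 1 [0°–53.2°] dwell: s stays 0.0000
seg 2 [53.2°–107°] cycloidal, h=24: full span → s += 24 → s = 24.0000
seg 3 [107°–138.6°] dwell: s stays 24.0000
seg 4 [138.6°–322.2°] simple-harmonic, h=-21: full span → s += -21 → s = 3.0000
seg 5 [322.2°–360°] cycloidal, h=18: θ=340.8° here. β=18.6, B=37.8. 18·(0.4921 − sin(2π·0.4921)/(2π)) = 8.7143 → s = 11.7143

11.7143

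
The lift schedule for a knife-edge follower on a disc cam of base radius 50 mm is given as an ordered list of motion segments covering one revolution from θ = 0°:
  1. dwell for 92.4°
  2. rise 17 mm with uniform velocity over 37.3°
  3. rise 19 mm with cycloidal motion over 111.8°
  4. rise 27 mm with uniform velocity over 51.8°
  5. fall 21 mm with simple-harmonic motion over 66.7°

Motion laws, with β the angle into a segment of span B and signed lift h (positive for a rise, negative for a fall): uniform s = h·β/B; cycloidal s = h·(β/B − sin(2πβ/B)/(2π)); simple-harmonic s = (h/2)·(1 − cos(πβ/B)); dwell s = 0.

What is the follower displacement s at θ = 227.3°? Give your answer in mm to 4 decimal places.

seg 1 [0°–92.4°] dwell: s stays 0.0000
seg 2 [92.4°–129.7°] uniform, h=17: full span → s += 17 → s = 17.0000
seg 3 [129.7°–241.5°] cycloidal, h=19: θ=227.3° here. β=97.6, B=111.8. 19·(0.8730 − sin(2π·0.8730)/(2π)) = 18.7519 → s = 35.7519

35.7519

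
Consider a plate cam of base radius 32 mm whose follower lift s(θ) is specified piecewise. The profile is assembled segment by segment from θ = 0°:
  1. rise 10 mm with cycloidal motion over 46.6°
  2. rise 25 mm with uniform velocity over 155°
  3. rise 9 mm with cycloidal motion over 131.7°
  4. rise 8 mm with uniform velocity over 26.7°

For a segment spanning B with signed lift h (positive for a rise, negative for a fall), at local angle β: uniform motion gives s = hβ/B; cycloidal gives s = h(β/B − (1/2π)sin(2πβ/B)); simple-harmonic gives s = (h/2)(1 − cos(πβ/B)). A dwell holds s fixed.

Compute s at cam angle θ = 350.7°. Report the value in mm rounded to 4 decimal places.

seg 1 [0°–46.6°] cycloidal, h=10: full span → s += 10 → s = 10.0000
seg 2 [46.6°–201.6°] uniform, h=25: full span → s += 25 → s = 35.0000
seg 3 [201.6°–333.3°] cycloidal, h=9: full span → s += 9 → s = 44.0000
seg 4 [333.3°–360°] uniform, h=8: θ=350.7° here. β=17.4, B=26.7. 8·17.4/26.7 = 5.2135 → s = 49.2135

49.2135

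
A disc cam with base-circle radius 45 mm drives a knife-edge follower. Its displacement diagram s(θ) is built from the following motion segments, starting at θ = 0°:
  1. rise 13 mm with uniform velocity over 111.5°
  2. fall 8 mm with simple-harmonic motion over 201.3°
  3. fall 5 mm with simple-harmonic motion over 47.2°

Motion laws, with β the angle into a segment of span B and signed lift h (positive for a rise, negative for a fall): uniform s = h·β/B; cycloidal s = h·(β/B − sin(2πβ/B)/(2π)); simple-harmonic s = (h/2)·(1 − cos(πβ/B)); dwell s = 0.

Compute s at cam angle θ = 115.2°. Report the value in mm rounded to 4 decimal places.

seg 1 [0°–111.5°] uniform, h=13: full span → s += 13 → s = 13.0000
seg 2 [111.5°–312.8°] simple-harmonic, h=-8: θ=115.2° here. β=3.7, B=201.3. -8/2·(1 − cos(π·0.0184)) = -0.0067 → s = 12.9933

12.9933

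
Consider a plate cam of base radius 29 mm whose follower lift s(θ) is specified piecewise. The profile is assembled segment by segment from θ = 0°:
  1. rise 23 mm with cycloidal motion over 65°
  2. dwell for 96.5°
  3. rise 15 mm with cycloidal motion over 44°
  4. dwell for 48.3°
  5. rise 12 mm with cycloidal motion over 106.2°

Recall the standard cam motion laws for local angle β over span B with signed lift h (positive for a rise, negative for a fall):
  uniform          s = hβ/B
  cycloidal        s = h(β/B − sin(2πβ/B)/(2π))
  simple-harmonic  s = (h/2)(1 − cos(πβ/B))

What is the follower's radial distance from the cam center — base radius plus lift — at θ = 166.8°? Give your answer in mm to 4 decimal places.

seg 1 [0°–65°] cycloidal, h=23: full span → s += 23 → s = 23.0000
seg 2 [65°–161.5°] dwell: s stays 23.0000
seg 3 [161.5°–205.5°] cycloidal, h=15: θ=166.8° here. β=5.3, B=44. 15·(0.1205 − sin(2π·0.1205)/(2π)) = 0.1676 → s = 23.1676
radial distance = base radius + s = 29 + 23.1676 = 52.1676

52.1676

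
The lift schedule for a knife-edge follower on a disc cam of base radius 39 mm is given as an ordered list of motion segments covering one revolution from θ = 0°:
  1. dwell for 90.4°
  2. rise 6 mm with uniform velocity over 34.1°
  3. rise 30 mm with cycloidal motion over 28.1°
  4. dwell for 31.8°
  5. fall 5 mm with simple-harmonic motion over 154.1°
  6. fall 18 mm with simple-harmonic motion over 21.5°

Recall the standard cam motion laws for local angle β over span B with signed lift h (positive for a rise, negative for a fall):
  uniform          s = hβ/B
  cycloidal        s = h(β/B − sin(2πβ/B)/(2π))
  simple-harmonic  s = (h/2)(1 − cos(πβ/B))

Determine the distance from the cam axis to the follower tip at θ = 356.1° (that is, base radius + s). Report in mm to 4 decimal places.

seg 1 [0°–90.4°] dwell: s stays 0.0000
seg 2 [90.4°–124.5°] uniform, h=6: full span → s += 6 → s = 6.0000
seg 3 [124.5°–152.6°] cycloidal, h=30: full span → s += 30 → s = 36.0000
seg 4 [152.6°–184.4°] dwell: s stays 36.0000
seg 5 [184.4°–338.5°] simple-harmonic, h=-5: full span → s += -5 → s = 31.0000
seg 6 [338.5°–360°] simple-harmonic, h=-18: θ=356.1° here. β=17.6, B=21.5. -18/2·(1 − cos(π·0.8186)) = -16.5777 → s = 14.4223
radial distance = base radius + s = 39 + 14.4223 = 53.4223

53.4223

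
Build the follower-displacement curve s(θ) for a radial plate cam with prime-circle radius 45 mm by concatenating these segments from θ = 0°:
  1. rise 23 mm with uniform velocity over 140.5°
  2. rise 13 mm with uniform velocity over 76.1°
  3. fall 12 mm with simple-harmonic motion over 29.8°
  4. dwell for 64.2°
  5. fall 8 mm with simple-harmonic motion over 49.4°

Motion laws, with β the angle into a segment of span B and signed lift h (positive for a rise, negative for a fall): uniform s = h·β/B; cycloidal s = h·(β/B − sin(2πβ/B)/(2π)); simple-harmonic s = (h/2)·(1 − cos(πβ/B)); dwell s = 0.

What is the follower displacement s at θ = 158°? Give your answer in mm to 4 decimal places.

seg 1 [0°–140.5°] uniform, h=23: full span → s += 23 → s = 23.0000
seg 2 [140.5°–216.6°] uniform, h=13: θ=158° here. β=17.5, B=76.1. 13·17.5/76.1 = 2.9895 → s = 25.9895

25.9895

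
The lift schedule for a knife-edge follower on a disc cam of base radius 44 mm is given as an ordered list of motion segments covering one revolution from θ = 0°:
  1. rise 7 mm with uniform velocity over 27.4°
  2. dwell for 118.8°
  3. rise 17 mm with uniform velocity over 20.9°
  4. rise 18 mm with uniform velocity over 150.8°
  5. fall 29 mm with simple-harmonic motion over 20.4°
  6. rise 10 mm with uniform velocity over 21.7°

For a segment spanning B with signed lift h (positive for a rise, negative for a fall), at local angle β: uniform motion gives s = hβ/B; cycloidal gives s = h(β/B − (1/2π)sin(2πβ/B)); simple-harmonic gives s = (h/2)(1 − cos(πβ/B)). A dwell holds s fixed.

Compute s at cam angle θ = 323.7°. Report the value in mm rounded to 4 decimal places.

seg 1 [0°–27.4°] uniform, h=7: full span → s += 7 → s = 7.0000
seg 2 [27.4°–146.2°] dwell: s stays 7.0000
seg 3 [146.2°–167.1°] uniform, h=17: full span → s += 17 → s = 24.0000
seg 4 [167.1°–317.9°] uniform, h=18: full span → s += 18 → s = 42.0000
seg 5 [317.9°–338.3°] simple-harmonic, h=-29: θ=323.7° here. β=5.8, B=20.4. -29/2·(1 − cos(π·0.2843)) = -5.4096 → s = 36.5904

36.5904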